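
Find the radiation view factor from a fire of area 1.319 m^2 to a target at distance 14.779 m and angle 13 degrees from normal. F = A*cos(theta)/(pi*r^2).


cos(13 deg) = 0.97437
pi*r^2 = 686.18
F = 1.319 * 0.97437 / 686.18 = 0.0018730

0.0018730


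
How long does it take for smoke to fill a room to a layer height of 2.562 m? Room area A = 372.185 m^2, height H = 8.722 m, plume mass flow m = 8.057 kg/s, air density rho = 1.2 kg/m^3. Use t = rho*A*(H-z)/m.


H - z = 6.16 m
t = 1.2 * 372.185 * 6.16 / 8.057 = 341.47 s

341.47 s


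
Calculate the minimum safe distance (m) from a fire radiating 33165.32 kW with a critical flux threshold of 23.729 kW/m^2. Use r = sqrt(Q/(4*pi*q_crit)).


4*pi*q_crit = 298.19
Q/(4*pi*q_crit) = 111.22
r = sqrt(111.22) = 10.546 m

10.546 m


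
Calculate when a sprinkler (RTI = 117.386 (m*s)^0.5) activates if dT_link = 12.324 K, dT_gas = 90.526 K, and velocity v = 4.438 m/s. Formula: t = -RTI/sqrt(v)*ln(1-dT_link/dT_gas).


dT_link/dT_gas = 0.13614
ln(1 - 0.13614) = -0.14634
t = -117.386 / sqrt(4.438) * -0.14634 = 8.1544 s

8.1544 s


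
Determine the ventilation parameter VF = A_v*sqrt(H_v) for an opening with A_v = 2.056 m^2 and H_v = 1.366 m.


sqrt(H_v) = 1.1688
VF = 2.056 * 1.1688 = 2.4030 m^(5/2)

2.4030 m^(5/2)


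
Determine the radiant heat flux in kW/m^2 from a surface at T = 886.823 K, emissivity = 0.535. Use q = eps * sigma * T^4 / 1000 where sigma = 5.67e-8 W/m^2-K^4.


T^4 = 6.1851e+11
q = 0.535 * 5.67e-8 * 6.1851e+11 / 1000 = 18.762 kW/m^2

18.762 kW/m^2


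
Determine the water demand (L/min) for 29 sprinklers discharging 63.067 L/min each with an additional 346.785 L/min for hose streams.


Sprinkler demand = 29 * 63.067 = 1828.943 L/min
Total = 1828.943 + 346.785 = 2175.728 L/min

2175.728 L/min


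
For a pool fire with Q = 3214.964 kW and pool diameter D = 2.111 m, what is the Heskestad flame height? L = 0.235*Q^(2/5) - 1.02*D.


Q^(2/5) = 25.285
0.235 * Q^(2/5) = 5.9421
1.02 * D = 2.1532
L = 3.7889 m

3.7889 m


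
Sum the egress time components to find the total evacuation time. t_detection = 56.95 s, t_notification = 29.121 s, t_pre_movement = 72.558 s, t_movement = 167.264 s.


Total = 56.95 + 29.121 + 72.558 + 167.264 = 325.893 s

325.893 s


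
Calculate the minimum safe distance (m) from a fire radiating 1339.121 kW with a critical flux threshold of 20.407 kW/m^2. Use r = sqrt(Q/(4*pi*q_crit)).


4*pi*q_crit = 256.44
Q/(4*pi*q_crit) = 5.2219
r = sqrt(5.2219) = 2.2852 m

2.2852 m


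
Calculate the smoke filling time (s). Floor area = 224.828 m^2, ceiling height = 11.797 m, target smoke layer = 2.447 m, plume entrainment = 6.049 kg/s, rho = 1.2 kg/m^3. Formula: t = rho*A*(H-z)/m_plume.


H - z = 9.35 m
t = 1.2 * 224.828 * 9.35 / 6.049 = 417.02 s

417.02 s


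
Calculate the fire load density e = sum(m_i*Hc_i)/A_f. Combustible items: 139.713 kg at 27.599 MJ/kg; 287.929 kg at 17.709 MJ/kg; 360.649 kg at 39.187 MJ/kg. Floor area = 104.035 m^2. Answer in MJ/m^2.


Total energy = 139.713*27.599 + 287.929*17.709 + 360.649*39.187
= 3855.939 + 5098.935 + 14132.75
= 23087.63 MJ
e = 23087.63 / 104.035 = 221.92 MJ/m^2

221.92 MJ/m^2


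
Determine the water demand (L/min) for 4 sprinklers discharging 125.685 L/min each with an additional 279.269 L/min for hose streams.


Sprinkler demand = 4 * 125.685 = 502.74 L/min
Total = 502.74 + 279.269 = 782.009 L/min

782.009 L/min


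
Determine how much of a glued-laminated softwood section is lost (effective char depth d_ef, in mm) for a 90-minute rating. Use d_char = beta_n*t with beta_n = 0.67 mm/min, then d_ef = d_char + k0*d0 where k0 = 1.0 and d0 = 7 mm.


d_char = 0.67 * 90 = 60.3 mm
d_ef = 60.3 + 1.0*7 = 67.3 mm

67.3 mm


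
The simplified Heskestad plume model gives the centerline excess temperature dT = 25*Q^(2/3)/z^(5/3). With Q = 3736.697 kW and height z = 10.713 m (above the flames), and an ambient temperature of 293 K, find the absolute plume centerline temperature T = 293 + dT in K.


Q^(2/3) = 240.80
z^(5/3) = 52.062
dT = 25 * 240.80 / 52.062 = 115.63 K
T = 293 + 115.63 = 408.63 K

408.63 K


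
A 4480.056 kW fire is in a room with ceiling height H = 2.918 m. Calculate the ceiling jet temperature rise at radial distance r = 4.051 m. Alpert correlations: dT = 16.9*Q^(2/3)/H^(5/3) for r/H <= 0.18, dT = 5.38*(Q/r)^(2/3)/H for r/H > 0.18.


r/H = 4.051 / 2.918 = 1.3883
r/H > 0.18, so dT = 5.38*(Q/r)^(2/3)/H
Q/r = 1105.9
(Q/r)^(2/3) = 106.94
dT = 5.38 * 106.94 / 2.918 = 197.17 K

197.17 K


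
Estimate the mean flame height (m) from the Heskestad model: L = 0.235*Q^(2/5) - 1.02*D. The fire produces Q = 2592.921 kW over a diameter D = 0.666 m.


Q^(2/5) = 23.201
0.235 * Q^(2/5) = 5.4523
1.02 * D = 0.67932
L = 4.7730 m

4.7730 m


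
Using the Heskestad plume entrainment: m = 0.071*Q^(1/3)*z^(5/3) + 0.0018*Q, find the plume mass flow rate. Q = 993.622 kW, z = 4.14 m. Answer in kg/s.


Q^(1/3) = 9.9787
z^(5/3) = 10.674
First term = 0.071 * 9.9787 * 10.674 = 7.5625
Second term = 0.0018 * 993.622 = 1.7885
m = 9.3510 kg/s

9.3510 kg/s


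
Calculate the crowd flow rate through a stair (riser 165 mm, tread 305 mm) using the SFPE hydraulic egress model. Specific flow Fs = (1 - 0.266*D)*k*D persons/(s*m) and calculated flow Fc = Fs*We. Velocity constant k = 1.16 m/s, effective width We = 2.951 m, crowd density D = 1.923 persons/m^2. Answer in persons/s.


1 - 0.266*D = 1 - 0.266*1.923 = 0.48848
Fs = 0.48848 * 1.16 * 1.923 = 1.0896 persons/(s*m)
Fc = 1.0896 * 2.951 = 3.2155 persons/s

3.2155 persons/s


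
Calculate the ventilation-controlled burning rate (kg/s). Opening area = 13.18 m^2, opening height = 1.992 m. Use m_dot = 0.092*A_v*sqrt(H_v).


sqrt(H_v) = 1.4114
m_dot = 0.092 * 13.18 * 1.4114 = 1.7114 kg/s

1.7114 kg/s


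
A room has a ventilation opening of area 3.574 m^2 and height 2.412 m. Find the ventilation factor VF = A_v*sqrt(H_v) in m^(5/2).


sqrt(H_v) = 1.5531
VF = 3.574 * 1.5531 = 5.5506 m^(5/2)

5.5506 m^(5/2)


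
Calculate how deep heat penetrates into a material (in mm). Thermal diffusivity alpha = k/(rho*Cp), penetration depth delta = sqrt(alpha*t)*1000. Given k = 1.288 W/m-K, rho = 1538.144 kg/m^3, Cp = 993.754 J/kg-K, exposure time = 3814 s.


alpha = 1.288 / (1538.144 * 993.754) = 8.4264e-07 m^2/s
alpha * t = 0.0032138
delta = sqrt(0.0032138) * 1000 = 56.691 mm

56.691 mm


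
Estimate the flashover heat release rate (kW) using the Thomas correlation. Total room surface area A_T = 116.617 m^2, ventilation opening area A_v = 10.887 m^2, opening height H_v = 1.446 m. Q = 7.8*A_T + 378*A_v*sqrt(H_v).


7.8*A_T = 909.61
sqrt(H_v) = 1.2025
378*A_v*sqrt(H_v) = 4948.6
Q = 909.61 + 4948.6 = 5858.2 kW

5858.2 kW


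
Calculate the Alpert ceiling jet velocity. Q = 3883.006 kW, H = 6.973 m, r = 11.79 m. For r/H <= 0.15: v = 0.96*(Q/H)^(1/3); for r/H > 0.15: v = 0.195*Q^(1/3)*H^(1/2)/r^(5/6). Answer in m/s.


r/H = 11.79 / 6.973 = 1.6908
r/H > 0.15, so v = 0.195*Q^(1/3)*H^(1/2)/r^(5/6)
Q^(1/3) = 15.718
H^(1/2) = 2.6406
r^(5/6) = 7.8150
v = 0.195 * 15.718 * 2.6406 / 7.8150 = 1.0356 m/s

1.0356 m/s


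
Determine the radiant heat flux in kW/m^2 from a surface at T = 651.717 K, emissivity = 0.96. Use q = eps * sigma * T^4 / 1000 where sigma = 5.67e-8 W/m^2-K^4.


T^4 = 1.8040e+11
q = 0.96 * 5.67e-8 * 1.8040e+11 / 1000 = 9.8195 kW/m^2

9.8195 kW/m^2


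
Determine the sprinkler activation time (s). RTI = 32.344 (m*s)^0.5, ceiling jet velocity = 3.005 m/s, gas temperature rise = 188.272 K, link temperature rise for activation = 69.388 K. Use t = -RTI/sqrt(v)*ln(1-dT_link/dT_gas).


dT_link/dT_gas = 0.36855
ln(1 - 0.36855) = -0.45974
t = -32.344 / sqrt(3.005) * -0.45974 = 8.5779 s

8.5779 s


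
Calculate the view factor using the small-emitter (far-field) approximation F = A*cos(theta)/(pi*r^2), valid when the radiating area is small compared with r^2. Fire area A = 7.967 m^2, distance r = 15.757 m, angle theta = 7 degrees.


cos(7 deg) = 0.99255
pi*r^2 = 780.00
F = 7.967 * 0.99255 / 780.00 = 0.010138

0.010138


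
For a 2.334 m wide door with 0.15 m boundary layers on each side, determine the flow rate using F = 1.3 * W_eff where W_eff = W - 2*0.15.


W_eff = 2.334 - 0.30 = 2.034 m
F = 1.3 * 2.034 = 2.6442 persons/s

2.6442 persons/s


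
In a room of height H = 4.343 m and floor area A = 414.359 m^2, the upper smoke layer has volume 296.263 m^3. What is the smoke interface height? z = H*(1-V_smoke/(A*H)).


V/(A*H) = 0.16463
1 - 0.16463 = 0.83537
z = 4.343 * 0.83537 = 3.6280 m

3.6280 m


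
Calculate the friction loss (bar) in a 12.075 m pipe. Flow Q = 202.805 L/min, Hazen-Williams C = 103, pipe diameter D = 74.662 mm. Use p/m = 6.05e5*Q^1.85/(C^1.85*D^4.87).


Q^1.85 = 18539
C^1.85 = 5293.6
D^4.87 = 1.3243e+09
p/m = 0.0016000 bar/m
p_total = 0.0016000 * 12.075 = 0.019319 bar

0.019319 bar


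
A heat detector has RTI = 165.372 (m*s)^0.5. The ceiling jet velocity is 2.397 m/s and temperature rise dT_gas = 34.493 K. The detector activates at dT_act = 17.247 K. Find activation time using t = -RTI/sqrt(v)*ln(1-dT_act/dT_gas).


dT_act/dT_gas = 0.50001
ln(1 - 0.50001) = -0.69318
t = -165.372 / sqrt(2.397) * -0.69318 = 74.041 s

74.041 s


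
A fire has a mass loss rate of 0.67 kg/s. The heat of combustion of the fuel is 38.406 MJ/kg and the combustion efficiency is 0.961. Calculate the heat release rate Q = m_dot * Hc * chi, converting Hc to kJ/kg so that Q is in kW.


Hc = 38.406 MJ/kg = 38.406 * 1000 kJ/kg = 38406 kJ/kg
Q = 0.67 kg/s * 38406 kJ/kg * 0.961 = 24728 kW

24728 kW


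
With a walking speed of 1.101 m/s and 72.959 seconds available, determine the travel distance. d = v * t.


d = 1.101 * 72.959 = 80.328 m

80.328 m


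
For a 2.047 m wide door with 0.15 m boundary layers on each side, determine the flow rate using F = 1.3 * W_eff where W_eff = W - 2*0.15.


W_eff = 2.047 - 0.30 = 1.747 m
F = 1.3 * 1.747 = 2.2711 persons/s

2.2711 persons/s


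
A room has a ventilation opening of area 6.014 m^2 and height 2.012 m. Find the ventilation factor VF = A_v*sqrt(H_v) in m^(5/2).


sqrt(H_v) = 1.4184
VF = 6.014 * 1.4184 = 8.5306 m^(5/2)

8.5306 m^(5/2)


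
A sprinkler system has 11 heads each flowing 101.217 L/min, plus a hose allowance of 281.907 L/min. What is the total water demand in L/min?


Sprinkler demand = 11 * 101.217 = 1113.387 L/min
Total = 1113.387 + 281.907 = 1395.294 L/min

1395.294 L/min


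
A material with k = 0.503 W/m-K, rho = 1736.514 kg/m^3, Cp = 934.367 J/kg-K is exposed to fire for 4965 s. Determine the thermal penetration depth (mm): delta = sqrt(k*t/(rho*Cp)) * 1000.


alpha = 0.503 / (1736.514 * 934.367) = 3.1001e-07 m^2/s
alpha * t = 0.0015392
delta = sqrt(0.0015392) * 1000 = 39.232 mm

39.232 mm


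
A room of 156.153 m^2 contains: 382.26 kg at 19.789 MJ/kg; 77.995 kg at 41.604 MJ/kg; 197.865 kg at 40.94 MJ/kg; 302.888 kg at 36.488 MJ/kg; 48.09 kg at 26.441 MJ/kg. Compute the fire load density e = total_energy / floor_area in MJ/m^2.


Total energy = 382.26*19.789 + 77.995*41.604 + 197.865*40.94 + 302.888*36.488 + 48.09*26.441
= 7564.543 + 3244.904 + 8100.593 + 11051.78 + 1271.548
= 31233.37 MJ
e = 31233.37 / 156.153 = 200.02 MJ/m^2

200.02 MJ/m^2


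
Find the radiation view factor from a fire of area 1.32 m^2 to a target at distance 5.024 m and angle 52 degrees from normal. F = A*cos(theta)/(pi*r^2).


cos(52 deg) = 0.61566
pi*r^2 = 79.296
F = 1.32 * 0.61566 / 79.296 = 0.010249

0.010249


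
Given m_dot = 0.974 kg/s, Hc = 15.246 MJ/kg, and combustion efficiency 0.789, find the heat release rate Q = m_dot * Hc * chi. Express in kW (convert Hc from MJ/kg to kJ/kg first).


Hc = 15.246 MJ/kg = 15.246 * 1000 kJ/kg = 15246 kJ/kg
Q = 0.974 kg/s * 15246 kJ/kg * 0.789 = 11716 kW

11716 kW


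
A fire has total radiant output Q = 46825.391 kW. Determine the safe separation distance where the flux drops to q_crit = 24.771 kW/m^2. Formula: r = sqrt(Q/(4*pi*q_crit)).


4*pi*q_crit = 311.28
Q/(4*pi*q_crit) = 150.43
r = sqrt(150.43) = 12.265 m

12.265 m


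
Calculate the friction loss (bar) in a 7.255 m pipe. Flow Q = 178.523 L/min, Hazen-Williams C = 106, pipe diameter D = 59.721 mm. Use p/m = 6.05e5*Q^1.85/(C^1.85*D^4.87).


Q^1.85 = 14643
C^1.85 = 5582.3
D^4.87 = 4.4642e+08
p/m = 0.0035550 bar/m
p_total = 0.0035550 * 7.255 = 0.025791 bar

0.025791 bar


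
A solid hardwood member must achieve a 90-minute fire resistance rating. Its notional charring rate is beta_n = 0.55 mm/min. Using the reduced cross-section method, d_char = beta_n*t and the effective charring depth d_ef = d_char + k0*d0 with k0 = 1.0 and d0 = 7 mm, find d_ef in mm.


d_char = 0.55 * 90 = 49.5 mm
d_ef = 49.5 + 1.0*7 = 56.5 mm

56.5 mm


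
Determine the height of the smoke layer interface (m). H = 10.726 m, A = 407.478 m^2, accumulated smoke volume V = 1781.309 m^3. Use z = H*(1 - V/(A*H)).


V/(A*H) = 0.40757
1 - 0.40757 = 0.59243
z = 10.726 * 0.59243 = 6.3545 m

6.3545 m


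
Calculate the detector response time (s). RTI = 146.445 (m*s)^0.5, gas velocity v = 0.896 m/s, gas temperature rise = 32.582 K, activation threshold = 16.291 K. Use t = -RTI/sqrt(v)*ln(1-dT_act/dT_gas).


dT_act/dT_gas = 0.5
ln(1 - 0.5) = -0.69315
t = -146.445 / sqrt(0.896) * -0.69315 = 107.24 s

107.24 s


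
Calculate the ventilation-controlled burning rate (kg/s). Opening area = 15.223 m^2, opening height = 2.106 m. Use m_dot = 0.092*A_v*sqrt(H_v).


sqrt(H_v) = 1.4512
m_dot = 0.092 * 15.223 * 1.4512 = 2.0324 kg/s

2.0324 kg/s


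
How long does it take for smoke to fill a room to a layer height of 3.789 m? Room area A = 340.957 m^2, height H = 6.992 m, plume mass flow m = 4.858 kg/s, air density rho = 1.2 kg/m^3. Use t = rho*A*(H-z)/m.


H - z = 3.203 m
t = 1.2 * 340.957 * 3.203 / 4.858 = 269.76 s

269.76 s


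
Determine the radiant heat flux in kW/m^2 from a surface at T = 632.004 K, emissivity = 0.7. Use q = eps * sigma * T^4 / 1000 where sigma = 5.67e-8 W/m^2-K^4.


T^4 = 1.5954e+11
q = 0.7 * 5.67e-8 * 1.5954e+11 / 1000 = 6.3323 kW/m^2

6.3323 kW/m^2


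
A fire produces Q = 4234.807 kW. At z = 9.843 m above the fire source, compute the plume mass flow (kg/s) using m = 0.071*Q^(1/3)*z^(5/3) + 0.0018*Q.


Q^(1/3) = 16.179
z^(5/3) = 45.208
First term = 0.071 * 16.179 * 45.208 = 51.930
Second term = 0.0018 * 4234.807 = 7.6227
m = 59.552 kg/s

59.552 kg/s


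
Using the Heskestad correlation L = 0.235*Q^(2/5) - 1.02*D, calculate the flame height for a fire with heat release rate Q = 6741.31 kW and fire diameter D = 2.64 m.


Q^(2/5) = 34.001
0.235 * Q^(2/5) = 7.9903
1.02 * D = 2.6928
L = 5.2975 m

5.2975 m


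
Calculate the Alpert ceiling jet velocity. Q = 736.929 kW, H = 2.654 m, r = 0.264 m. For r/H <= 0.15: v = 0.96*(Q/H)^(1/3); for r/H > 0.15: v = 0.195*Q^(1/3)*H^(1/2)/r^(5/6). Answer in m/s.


r/H = 0.264 / 2.654 = 0.099472
r/H <= 0.15, so v = 0.96*(Q/H)^(1/3)
Q/H = 277.67
(Q/H)^(1/3) = 6.5239
v = 0.96 * 6.5239 = 6.2630 m/s

6.2630 m/s


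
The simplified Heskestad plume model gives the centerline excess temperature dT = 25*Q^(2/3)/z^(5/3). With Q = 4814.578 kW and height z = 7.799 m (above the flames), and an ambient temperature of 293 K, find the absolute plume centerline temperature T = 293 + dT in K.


Q^(2/3) = 285.13
z^(5/3) = 30.671
dT = 25 * 285.13 / 30.671 = 232.41 K
T = 293 + 232.41 = 525.41 K

525.41 K


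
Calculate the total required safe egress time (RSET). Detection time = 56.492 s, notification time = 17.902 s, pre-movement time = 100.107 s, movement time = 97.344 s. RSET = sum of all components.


Total = 56.492 + 17.902 + 100.107 + 97.344 = 271.845 s

271.845 s


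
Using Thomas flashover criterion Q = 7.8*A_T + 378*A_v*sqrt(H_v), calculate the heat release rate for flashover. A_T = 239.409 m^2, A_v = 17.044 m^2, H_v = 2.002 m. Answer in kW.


7.8*A_T = 1867.4
sqrt(H_v) = 1.4149
378*A_v*sqrt(H_v) = 9115.8
Q = 1867.4 + 9115.8 = 10983 kW

10983 kW


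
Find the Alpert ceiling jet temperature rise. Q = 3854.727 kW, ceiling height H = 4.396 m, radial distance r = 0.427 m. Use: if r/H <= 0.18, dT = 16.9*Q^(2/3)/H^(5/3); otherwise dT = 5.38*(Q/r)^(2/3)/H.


r/H = 0.427 / 4.396 = 0.097134
r/H <= 0.18, so dT = 16.9*Q^(2/3)/H^(5/3)
Q^(2/3) = 245.85
H^(5/3) = 11.797
dT = 16.9 * 245.85 / 11.797 = 352.20 K

352.20 K


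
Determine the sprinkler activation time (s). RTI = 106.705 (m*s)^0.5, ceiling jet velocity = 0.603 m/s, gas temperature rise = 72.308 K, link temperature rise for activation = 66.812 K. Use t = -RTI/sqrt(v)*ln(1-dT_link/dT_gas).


dT_link/dT_gas = 0.92399
ln(1 - 0.92399) = -2.5769
t = -106.705 / sqrt(0.603) * -2.5769 = 354.10 s

354.10 s


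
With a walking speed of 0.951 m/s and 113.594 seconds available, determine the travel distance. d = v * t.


d = 0.951 * 113.594 = 108.03 m

108.03 m


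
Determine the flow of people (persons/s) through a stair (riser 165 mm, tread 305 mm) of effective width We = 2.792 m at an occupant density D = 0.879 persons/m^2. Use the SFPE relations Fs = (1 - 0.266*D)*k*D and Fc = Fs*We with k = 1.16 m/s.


1 - 0.266*D = 1 - 0.266*0.879 = 0.76619
Fs = 0.76619 * 1.16 * 0.879 = 0.78123 persons/(s*m)
Fc = 0.78123 * 2.792 = 2.1812 persons/s

2.1812 persons/s


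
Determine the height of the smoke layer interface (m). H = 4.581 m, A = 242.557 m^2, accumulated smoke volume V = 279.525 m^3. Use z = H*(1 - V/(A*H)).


V/(A*H) = 0.25156
1 - 0.25156 = 0.74844
z = 4.581 * 0.74844 = 3.4286 m

3.4286 m


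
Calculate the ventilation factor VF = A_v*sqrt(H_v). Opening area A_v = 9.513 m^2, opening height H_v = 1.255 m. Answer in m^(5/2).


sqrt(H_v) = 1.1203
VF = 9.513 * 1.1203 = 10.657 m^(5/2)

10.657 m^(5/2)


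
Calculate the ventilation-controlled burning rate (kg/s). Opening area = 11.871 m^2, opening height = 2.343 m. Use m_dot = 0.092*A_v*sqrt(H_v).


sqrt(H_v) = 1.5307
m_dot = 0.092 * 11.871 * 1.5307 = 1.6717 kg/s

1.6717 kg/s


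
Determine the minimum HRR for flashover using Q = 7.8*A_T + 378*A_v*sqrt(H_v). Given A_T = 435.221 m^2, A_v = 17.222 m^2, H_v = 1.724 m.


7.8*A_T = 3394.7
sqrt(H_v) = 1.3130
378*A_v*sqrt(H_v) = 8547.6
Q = 3394.7 + 8547.6 = 11942 kW

11942 kW


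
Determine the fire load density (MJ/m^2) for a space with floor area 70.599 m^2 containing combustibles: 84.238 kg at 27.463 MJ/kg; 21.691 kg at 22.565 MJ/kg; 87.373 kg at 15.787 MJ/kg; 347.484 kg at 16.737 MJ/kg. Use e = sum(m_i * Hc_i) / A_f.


Total energy = 84.238*27.463 + 21.691*22.565 + 87.373*15.787 + 347.484*16.737
= 2313.428 + 489.4574 + 1379.358 + 5815.840
= 9998.083 MJ
e = 9998.083 / 70.599 = 141.62 MJ/m^2

141.62 MJ/m^2


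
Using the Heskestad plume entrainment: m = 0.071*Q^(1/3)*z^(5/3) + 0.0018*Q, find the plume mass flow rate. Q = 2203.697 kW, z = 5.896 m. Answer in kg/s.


Q^(1/3) = 13.013
z^(5/3) = 19.243
First term = 0.071 * 13.013 * 19.243 = 17.779
Second term = 0.0018 * 2203.697 = 3.9667
m = 21.746 kg/s

21.746 kg/s


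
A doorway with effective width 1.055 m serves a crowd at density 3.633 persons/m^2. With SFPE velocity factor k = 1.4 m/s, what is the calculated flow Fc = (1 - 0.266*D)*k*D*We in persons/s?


1 - 0.266*D = 1 - 0.266*3.633 = 0.033622
Fs = 0.033622 * 1.4 * 3.633 = 0.17101 persons/(s*m)
Fc = 0.17101 * 1.055 = 0.18041 persons/s

0.18041 persons/s


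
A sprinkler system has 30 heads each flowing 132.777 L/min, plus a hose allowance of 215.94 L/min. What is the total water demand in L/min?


Sprinkler demand = 30 * 132.777 = 3983.31 L/min
Total = 3983.31 + 215.94 = 4199.25 L/min

4199.25 L/min


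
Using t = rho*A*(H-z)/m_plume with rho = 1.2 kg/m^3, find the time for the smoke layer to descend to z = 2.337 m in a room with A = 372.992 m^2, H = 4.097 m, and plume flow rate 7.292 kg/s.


H - z = 1.76 m
t = 1.2 * 372.992 * 1.76 / 7.292 = 108.03 s

108.03 s


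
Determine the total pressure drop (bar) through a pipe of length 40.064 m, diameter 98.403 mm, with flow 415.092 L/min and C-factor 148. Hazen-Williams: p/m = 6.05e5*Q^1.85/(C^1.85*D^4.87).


Q^1.85 = 69754
C^1.85 = 10351
D^4.87 = 5.0810e+09
p/m = 0.00080239 bar/m
p_total = 0.00080239 * 40.064 = 0.032147 bar

0.032147 bar


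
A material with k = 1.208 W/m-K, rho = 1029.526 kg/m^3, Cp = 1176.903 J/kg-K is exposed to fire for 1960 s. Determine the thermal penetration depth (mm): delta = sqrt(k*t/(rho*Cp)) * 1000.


alpha = 1.208 / (1029.526 * 1176.903) = 9.9699e-07 m^2/s
alpha * t = 0.0019541
delta = sqrt(0.0019541) * 1000 = 44.205 mm

44.205 mm


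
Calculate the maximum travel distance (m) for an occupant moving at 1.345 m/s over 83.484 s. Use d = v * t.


d = 1.345 * 83.484 = 112.29 m

112.29 m


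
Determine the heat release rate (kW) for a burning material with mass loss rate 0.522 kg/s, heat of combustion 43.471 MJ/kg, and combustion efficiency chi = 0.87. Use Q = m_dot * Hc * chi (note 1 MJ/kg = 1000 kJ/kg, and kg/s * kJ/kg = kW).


Hc = 43.471 MJ/kg = 43.471 * 1000 kJ/kg = 43471 kJ/kg
Q = 0.522 kg/s * 43471 kJ/kg * 0.87 = 19742 kW

19742 kW


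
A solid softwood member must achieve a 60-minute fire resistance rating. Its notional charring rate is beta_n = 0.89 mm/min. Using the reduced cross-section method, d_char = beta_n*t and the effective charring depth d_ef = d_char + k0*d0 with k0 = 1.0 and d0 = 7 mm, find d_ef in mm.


d_char = 0.89 * 60 = 53.4 mm
d_ef = 53.4 + 1.0*7 = 60.4 mm

60.4 mm


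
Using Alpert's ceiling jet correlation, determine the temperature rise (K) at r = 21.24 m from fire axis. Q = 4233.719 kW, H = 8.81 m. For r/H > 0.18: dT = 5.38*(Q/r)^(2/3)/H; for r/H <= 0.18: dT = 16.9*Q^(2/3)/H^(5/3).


r/H = 21.24 / 8.81 = 2.4109
r/H > 0.18, so dT = 5.38*(Q/r)^(2/3)/H
Q/r = 199.33
(Q/r)^(2/3) = 34.123
dT = 5.38 * 34.123 / 8.81 = 20.838 K

20.838 K


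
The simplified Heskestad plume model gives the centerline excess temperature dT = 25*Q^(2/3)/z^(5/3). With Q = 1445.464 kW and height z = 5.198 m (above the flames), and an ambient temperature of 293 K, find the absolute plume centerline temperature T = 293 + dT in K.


Q^(2/3) = 127.84
z^(5/3) = 15.598
dT = 25 * 127.84 / 15.598 = 204.90 K
T = 293 + 204.90 = 497.90 K

497.90 K


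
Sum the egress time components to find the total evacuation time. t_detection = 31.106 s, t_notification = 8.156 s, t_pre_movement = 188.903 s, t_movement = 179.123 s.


Total = 31.106 + 8.156 + 188.903 + 179.123 = 407.288 s

407.288 s


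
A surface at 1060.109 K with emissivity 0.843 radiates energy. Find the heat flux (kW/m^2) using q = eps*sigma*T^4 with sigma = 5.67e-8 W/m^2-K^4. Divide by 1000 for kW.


T^4 = 1.2630e+12
q = 0.843 * 5.67e-8 * 1.2630e+12 / 1000 = 60.369 kW/m^2

60.369 kW/m^2


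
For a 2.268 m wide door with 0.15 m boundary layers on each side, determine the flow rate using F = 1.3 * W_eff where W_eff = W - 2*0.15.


W_eff = 2.268 - 0.30 = 1.968 m
F = 1.3 * 1.968 = 2.5584 persons/s

2.5584 persons/s


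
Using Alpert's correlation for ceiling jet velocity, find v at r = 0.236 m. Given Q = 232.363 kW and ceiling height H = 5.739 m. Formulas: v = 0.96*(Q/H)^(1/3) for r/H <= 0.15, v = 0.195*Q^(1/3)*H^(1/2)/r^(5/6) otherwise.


r/H = 0.236 / 5.739 = 0.041122
r/H <= 0.15, so v = 0.96*(Q/H)^(1/3)
Q/H = 40.488
(Q/H)^(1/3) = 3.4338
v = 0.96 * 3.4338 = 3.2965 m/s

3.2965 m/s


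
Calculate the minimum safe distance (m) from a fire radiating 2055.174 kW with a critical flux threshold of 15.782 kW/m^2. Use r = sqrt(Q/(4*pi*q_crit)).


4*pi*q_crit = 198.32
Q/(4*pi*q_crit) = 10.363
r = sqrt(10.363) = 3.2191 m

3.2191 m


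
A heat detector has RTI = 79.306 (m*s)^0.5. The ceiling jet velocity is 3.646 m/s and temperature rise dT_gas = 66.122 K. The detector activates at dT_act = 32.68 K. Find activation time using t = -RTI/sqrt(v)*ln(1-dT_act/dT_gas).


dT_act/dT_gas = 0.49424
ln(1 - 0.49424) = -0.68169
t = -79.306 / sqrt(3.646) * -0.68169 = 28.313 s

28.313 s


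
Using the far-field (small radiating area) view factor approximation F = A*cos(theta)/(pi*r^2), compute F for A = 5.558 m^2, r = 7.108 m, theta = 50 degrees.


cos(50 deg) = 0.64279
pi*r^2 = 158.72
F = 5.558 * 0.64279 / 158.72 = 0.022508

0.022508


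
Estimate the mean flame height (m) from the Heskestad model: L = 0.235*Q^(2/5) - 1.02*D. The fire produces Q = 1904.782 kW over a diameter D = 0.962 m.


Q^(2/5) = 20.509
0.235 * Q^(2/5) = 4.8195
1.02 * D = 0.98124
L = 3.8383 m

3.8383 m


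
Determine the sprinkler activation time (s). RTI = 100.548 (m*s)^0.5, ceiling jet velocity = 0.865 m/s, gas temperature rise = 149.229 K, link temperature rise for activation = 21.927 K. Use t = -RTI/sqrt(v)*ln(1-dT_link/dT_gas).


dT_link/dT_gas = 0.14694
ln(1 - 0.14694) = -0.15892
t = -100.548 / sqrt(0.865) * -0.15892 = 17.181 s

17.181 s


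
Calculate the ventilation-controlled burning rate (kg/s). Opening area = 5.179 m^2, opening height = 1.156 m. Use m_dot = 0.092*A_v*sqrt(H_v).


sqrt(H_v) = 1.0752
m_dot = 0.092 * 5.179 * 1.0752 = 0.51229 kg/s

0.51229 kg/s


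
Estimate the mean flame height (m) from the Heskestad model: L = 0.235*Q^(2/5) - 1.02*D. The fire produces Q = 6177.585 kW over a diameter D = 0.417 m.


Q^(2/5) = 32.834
0.235 * Q^(2/5) = 7.7161
1.02 * D = 0.42534
L = 7.2907 m

7.2907 m


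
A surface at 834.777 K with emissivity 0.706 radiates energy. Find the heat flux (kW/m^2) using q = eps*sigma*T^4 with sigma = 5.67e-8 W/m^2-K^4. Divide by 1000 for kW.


T^4 = 4.8560e+11
q = 0.706 * 5.67e-8 * 4.8560e+11 / 1000 = 19.439 kW/m^2

19.439 kW/m^2


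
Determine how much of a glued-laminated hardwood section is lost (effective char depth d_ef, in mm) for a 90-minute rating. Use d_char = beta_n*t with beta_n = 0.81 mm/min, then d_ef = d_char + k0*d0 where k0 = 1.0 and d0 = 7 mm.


d_char = 0.81 * 90 = 72.9 mm
d_ef = 72.9 + 1.0*7 = 79.9 mm

79.9 mm


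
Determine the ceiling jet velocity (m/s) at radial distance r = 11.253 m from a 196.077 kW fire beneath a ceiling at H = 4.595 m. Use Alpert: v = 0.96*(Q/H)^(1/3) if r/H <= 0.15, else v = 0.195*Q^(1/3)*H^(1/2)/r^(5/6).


r/H = 11.253 / 4.595 = 2.4490
r/H > 0.15, so v = 0.195*Q^(1/3)*H^(1/2)/r^(5/6)
Q^(1/3) = 5.8095
H^(1/2) = 2.1436
r^(5/6) = 7.5172
v = 0.195 * 5.8095 * 2.1436 / 7.5172 = 0.32304 m/s

0.32304 m/s


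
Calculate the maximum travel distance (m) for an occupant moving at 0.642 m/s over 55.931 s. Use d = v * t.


d = 0.642 * 55.931 = 35.908 m

35.908 m


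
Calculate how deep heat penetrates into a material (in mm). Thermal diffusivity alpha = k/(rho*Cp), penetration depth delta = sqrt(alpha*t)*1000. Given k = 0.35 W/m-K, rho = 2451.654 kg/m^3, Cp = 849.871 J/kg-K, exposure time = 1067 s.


alpha = 0.35 / (2451.654 * 849.871) = 1.6798e-07 m^2/s
alpha * t = 0.00017923
delta = sqrt(0.00017923) * 1000 = 13.388 mm

13.388 mm


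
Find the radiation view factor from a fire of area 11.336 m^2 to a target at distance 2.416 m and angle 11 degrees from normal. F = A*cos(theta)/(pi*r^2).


cos(11 deg) = 0.98163
pi*r^2 = 18.338
F = 11.336 * 0.98163 / 18.338 = 0.60682

0.60682


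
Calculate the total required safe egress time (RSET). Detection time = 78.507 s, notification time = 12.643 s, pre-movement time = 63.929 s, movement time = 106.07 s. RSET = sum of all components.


Total = 78.507 + 12.643 + 63.929 + 106.07 = 261.149 s

261.149 s


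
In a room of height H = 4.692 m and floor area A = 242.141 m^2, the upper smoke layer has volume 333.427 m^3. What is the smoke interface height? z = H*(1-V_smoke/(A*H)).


V/(A*H) = 0.29348
1 - 0.29348 = 0.70652
z = 4.692 * 0.70652 = 3.3150 m

3.3150 m


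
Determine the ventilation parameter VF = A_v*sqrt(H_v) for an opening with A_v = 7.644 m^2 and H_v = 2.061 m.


sqrt(H_v) = 1.4356
VF = 7.644 * 1.4356 = 10.974 m^(5/2)

10.974 m^(5/2)


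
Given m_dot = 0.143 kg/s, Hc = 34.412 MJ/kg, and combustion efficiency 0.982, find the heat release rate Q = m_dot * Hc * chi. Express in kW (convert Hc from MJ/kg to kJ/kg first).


Hc = 34.412 MJ/kg = 34.412 * 1000 kJ/kg = 34412 kJ/kg
Q = 0.143 kg/s * 34412 kJ/kg * 0.982 = 4832.3 kW

4832.3 kW


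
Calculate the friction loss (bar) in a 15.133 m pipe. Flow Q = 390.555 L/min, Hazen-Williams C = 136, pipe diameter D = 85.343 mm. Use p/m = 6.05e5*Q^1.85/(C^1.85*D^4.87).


Q^1.85 = 62318
C^1.85 = 8852.1
D^4.87 = 2.5397e+09
p/m = 0.0016770 bar/m
p_total = 0.0016770 * 15.133 = 0.025378 bar

0.025378 bar


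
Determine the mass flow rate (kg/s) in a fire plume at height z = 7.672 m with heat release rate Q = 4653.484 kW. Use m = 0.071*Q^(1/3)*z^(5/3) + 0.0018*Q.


Q^(1/3) = 16.695
z^(5/3) = 29.843
First term = 0.071 * 16.695 * 29.843 = 35.375
Second term = 0.0018 * 4653.484 = 8.3763
m = 43.751 kg/s

43.751 kg/s


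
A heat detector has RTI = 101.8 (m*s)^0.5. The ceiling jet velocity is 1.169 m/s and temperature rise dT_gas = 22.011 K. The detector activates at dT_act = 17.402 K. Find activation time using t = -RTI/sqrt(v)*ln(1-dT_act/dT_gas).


dT_act/dT_gas = 0.79060
ln(1 - 0.79060) = -1.5635
t = -101.8 / sqrt(1.169) * -1.5635 = 147.21 s

147.21 s


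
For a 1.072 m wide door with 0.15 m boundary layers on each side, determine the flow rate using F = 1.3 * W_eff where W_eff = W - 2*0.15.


W_eff = 1.072 - 0.30 = 0.772 m
F = 1.3 * 0.772 = 1.0036 persons/s

1.0036 persons/s


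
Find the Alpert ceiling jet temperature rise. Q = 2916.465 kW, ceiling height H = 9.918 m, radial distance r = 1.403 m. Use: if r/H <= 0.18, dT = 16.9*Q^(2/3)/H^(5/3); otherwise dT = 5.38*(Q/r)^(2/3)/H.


r/H = 1.403 / 9.918 = 0.14146
r/H <= 0.18, so dT = 16.9*Q^(2/3)/H^(5/3)
Q^(2/3) = 204.13
H^(5/3) = 45.783
dT = 16.9 * 204.13 / 45.783 = 75.350 K

75.350 K


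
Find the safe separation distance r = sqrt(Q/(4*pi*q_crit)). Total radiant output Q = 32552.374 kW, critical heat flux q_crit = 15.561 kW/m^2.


4*pi*q_crit = 195.55
Q/(4*pi*q_crit) = 166.47
r = sqrt(166.47) = 12.902 m

12.902 m


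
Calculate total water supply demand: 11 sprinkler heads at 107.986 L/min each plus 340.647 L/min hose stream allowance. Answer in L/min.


Sprinkler demand = 11 * 107.986 = 1187.846 L/min
Total = 1187.846 + 340.647 = 1528.493 L/min

1528.493 L/min


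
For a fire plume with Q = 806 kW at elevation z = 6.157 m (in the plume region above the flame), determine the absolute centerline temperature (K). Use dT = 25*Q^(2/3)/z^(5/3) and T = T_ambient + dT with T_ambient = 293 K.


Q^(2/3) = 86.608
z^(5/3) = 20.683
dT = 25 * 86.608 / 20.683 = 104.68 K
T = 293 + 104.68 = 397.68 K

397.68 K


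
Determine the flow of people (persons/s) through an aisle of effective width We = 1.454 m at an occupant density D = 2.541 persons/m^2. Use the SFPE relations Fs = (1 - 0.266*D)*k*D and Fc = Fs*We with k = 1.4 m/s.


1 - 0.266*D = 1 - 0.266*2.541 = 0.32409
Fs = 0.32409 * 1.4 * 2.541 = 1.1529 persons/(s*m)
Fc = 1.1529 * 1.454 = 1.6764 persons/s

1.6764 persons/s


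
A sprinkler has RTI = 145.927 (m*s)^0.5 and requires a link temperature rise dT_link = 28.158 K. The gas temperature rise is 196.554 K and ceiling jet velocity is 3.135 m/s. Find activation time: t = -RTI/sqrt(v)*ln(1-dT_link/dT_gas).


dT_link/dT_gas = 0.14326
ln(1 - 0.14326) = -0.15462
t = -145.927 / sqrt(3.135) * -0.15462 = 12.743 s

12.743 s


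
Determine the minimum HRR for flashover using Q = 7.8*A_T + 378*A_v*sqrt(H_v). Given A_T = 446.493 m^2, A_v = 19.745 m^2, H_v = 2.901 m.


7.8*A_T = 3482.6
sqrt(H_v) = 1.7032
378*A_v*sqrt(H_v) = 12712
Q = 3482.6 + 12712 = 16195 kW

16195 kW


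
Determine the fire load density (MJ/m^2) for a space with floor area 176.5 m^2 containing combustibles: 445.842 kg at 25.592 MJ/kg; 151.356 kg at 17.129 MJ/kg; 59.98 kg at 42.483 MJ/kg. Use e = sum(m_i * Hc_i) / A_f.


Total energy = 445.842*25.592 + 151.356*17.129 + 59.98*42.483
= 11409.99 + 2592.577 + 2548.130
= 16550.70 MJ
e = 16550.70 / 176.5 = 93.772 MJ/m^2

93.772 MJ/m^2


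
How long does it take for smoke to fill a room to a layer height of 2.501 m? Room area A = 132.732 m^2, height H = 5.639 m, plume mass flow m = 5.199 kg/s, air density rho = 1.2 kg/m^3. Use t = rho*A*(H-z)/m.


H - z = 3.138 m
t = 1.2 * 132.732 * 3.138 / 5.199 = 96.137 s

96.137 s


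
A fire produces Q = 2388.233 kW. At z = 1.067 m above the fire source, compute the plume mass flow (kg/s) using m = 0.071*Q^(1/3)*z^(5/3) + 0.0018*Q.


Q^(1/3) = 13.367
z^(5/3) = 1.1141
First term = 0.071 * 13.367 * 1.1141 = 1.0574
Second term = 0.0018 * 2388.233 = 4.2988
m = 5.3562 kg/s

5.3562 kg/s


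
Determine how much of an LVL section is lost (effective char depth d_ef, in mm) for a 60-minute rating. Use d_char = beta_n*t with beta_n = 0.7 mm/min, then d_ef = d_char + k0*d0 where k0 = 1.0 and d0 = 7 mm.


d_char = 0.7 * 60 = 42 mm
d_ef = 42 + 1.0*7 = 49 mm

49 mm


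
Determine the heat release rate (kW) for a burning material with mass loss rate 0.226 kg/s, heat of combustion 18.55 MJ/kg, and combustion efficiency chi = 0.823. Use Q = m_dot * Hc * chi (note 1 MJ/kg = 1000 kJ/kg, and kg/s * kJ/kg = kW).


Hc = 18.55 MJ/kg = 18.55 * 1000 kJ/kg = 18550 kJ/kg
Q = 0.226 kg/s * 18550 kJ/kg * 0.823 = 3450.3 kW

3450.3 kW


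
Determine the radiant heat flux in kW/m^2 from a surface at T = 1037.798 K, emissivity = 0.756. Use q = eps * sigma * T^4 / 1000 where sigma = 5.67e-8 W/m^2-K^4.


T^4 = 1.1600e+12
q = 0.756 * 5.67e-8 * 1.1600e+12 / 1000 = 49.723 kW/m^2

49.723 kW/m^2


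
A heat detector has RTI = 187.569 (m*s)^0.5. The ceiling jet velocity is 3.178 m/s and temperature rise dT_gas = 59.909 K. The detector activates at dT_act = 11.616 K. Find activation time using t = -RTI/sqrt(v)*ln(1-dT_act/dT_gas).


dT_act/dT_gas = 0.19389
ln(1 - 0.19389) = -0.21554
t = -187.569 / sqrt(3.178) * -0.21554 = 22.678 s

22.678 s


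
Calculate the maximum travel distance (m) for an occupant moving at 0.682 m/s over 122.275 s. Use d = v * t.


d = 0.682 * 122.275 = 83.392 m

83.392 m


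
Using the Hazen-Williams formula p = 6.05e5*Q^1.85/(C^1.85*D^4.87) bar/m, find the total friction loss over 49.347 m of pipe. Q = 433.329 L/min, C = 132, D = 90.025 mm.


Q^1.85 = 75529
C^1.85 = 8376.5
D^4.87 = 3.2942e+09
p/m = 0.0016560 bar/m
p_total = 0.0016560 * 49.347 = 0.081718 bar

0.081718 bar


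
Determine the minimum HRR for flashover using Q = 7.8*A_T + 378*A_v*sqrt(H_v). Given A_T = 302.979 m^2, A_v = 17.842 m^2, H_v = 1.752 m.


7.8*A_T = 2363.2
sqrt(H_v) = 1.3236
378*A_v*sqrt(H_v) = 8926.9
Q = 2363.2 + 8926.9 = 11290 kW

11290 kW


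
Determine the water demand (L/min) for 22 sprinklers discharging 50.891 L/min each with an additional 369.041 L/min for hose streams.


Sprinkler demand = 22 * 50.891 = 1119.602 L/min
Total = 1119.602 + 369.041 = 1488.643 L/min

1488.643 L/min


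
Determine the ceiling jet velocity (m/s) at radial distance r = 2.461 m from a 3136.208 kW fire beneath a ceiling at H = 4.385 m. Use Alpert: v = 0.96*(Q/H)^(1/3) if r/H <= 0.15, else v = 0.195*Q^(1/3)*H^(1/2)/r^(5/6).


r/H = 2.461 / 4.385 = 0.56123
r/H > 0.15, so v = 0.195*Q^(1/3)*H^(1/2)/r^(5/6)
Q^(1/3) = 14.638
H^(1/2) = 2.0940
r^(5/6) = 2.1180
v = 0.195 * 14.638 * 2.0940 / 2.1180 = 2.8220 m/s

2.8220 m/s


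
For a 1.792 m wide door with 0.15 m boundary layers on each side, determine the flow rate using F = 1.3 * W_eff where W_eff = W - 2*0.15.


W_eff = 1.792 - 0.30 = 1.492 m
F = 1.3 * 1.492 = 1.9396 persons/s

1.9396 persons/s


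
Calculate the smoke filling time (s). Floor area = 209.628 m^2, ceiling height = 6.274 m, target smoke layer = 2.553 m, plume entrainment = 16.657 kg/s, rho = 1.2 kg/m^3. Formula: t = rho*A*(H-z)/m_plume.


H - z = 3.721 m
t = 1.2 * 209.628 * 3.721 / 16.657 = 56.194 s

56.194 s


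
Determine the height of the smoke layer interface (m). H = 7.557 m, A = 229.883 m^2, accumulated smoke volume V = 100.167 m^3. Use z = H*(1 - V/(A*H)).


V/(A*H) = 0.057659
1 - 0.057659 = 0.94234
z = 7.557 * 0.94234 = 7.1213 m

7.1213 m


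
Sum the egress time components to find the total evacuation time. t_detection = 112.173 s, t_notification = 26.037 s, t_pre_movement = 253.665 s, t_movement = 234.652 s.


Total = 112.173 + 26.037 + 253.665 + 234.652 = 626.527 s

626.527 s


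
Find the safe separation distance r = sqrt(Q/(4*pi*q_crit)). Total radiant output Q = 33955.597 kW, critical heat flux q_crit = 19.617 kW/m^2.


4*pi*q_crit = 246.51
Q/(4*pi*q_crit) = 137.74
r = sqrt(137.74) = 11.736 m

11.736 m


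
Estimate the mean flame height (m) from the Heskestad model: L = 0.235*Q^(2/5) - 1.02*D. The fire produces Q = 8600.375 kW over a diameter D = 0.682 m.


Q^(2/5) = 37.481
0.235 * Q^(2/5) = 8.8079
1.02 * D = 0.69564
L = 8.1123 m

8.1123 m


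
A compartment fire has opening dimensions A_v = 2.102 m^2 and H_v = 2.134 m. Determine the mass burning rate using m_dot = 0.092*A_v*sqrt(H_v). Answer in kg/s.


sqrt(H_v) = 1.4608
m_dot = 0.092 * 2.102 * 1.4608 = 0.28250 kg/s

0.28250 kg/s


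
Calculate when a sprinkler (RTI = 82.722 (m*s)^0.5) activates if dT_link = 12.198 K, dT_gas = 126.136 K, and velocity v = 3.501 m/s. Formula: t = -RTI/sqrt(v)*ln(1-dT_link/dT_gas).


dT_link/dT_gas = 0.096705
ln(1 - 0.096705) = -0.10171
t = -82.722 / sqrt(3.501) * -0.10171 = 4.4965 s

4.4965 s


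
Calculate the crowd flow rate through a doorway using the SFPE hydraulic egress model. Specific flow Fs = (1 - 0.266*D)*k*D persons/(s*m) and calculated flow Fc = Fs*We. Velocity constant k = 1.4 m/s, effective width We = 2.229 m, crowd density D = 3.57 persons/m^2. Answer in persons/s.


1 - 0.266*D = 1 - 0.266*3.57 = 0.050380
Fs = 0.050380 * 1.4 * 3.57 = 0.25180 persons/(s*m)
Fc = 0.25180 * 2.229 = 0.56126 persons/s

0.56126 persons/s


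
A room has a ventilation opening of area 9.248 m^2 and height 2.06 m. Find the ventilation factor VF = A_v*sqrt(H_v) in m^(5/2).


sqrt(H_v) = 1.4353
VF = 9.248 * 1.4353 = 13.273 m^(5/2)

13.273 m^(5/2)


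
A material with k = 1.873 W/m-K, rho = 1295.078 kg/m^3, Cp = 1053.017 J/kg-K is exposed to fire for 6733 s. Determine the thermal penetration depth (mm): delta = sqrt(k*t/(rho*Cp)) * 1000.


alpha = 1.873 / (1295.078 * 1053.017) = 1.3734e-06 m^2/s
alpha * t = 0.0092473
delta = sqrt(0.0092473) * 1000 = 96.163 mm

96.163 mm


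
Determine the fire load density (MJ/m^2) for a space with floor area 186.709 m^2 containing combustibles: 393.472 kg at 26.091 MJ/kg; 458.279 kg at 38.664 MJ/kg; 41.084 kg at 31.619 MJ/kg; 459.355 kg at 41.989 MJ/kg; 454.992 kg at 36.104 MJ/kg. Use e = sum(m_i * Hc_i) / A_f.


Total energy = 393.472*26.091 + 458.279*38.664 + 41.084*31.619 + 459.355*41.989 + 454.992*36.104
= 10266.08 + 17718.90 + 1299.035 + 19287.86 + 16427.03
= 64998.90 MJ
e = 64998.90 / 186.709 = 348.13 MJ/m^2

348.13 MJ/m^2


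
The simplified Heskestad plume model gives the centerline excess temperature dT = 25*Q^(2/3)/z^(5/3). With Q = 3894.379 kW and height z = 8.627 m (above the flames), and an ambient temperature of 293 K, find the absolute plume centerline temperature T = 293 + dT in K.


Q^(2/3) = 247.53
z^(5/3) = 36.288
dT = 25 * 247.53 / 36.288 = 170.53 K
T = 293 + 170.53 = 463.53 K

463.53 K


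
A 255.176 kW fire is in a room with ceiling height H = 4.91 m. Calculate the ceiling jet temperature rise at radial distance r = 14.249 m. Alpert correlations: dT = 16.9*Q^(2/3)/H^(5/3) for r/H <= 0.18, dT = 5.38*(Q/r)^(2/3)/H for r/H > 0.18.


r/H = 14.249 / 4.91 = 2.9020
r/H > 0.18, so dT = 5.38*(Q/r)^(2/3)/H
Q/r = 17.908
(Q/r)^(2/3) = 6.8450
dT = 5.38 * 6.8450 / 4.91 = 7.5002 K

7.5002 K


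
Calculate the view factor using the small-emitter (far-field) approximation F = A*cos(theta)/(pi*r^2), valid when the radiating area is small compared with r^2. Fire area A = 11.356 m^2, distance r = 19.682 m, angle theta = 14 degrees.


cos(14 deg) = 0.97030
pi*r^2 = 1217.0
F = 11.356 * 0.97030 / 1217.0 = 0.0090540

0.0090540
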